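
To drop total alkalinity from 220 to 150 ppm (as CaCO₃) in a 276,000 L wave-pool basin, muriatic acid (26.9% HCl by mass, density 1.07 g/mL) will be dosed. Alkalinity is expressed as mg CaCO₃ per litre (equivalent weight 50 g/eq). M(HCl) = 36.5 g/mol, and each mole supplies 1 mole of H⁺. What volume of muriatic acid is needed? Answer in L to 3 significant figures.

Alkalinity to neutralize: (220 − 150) = 70 mg/L as CaCO₃ × 276,000 L = 19,320 g as CaCO₃.
Equivalents of H⁺ required: 19,320 ÷ 50 g/eq = 386.4 eq = 386.4 mol HCl.
Mass of HCl: 386.4 × 36.5 = 14,100 g.
Mass of 26.9% solution: 14,100 / 0.269 = 52,430 g.
Volume: 52,430 g ÷ 1.07 g/mL = 49,000 mL.

49.0 L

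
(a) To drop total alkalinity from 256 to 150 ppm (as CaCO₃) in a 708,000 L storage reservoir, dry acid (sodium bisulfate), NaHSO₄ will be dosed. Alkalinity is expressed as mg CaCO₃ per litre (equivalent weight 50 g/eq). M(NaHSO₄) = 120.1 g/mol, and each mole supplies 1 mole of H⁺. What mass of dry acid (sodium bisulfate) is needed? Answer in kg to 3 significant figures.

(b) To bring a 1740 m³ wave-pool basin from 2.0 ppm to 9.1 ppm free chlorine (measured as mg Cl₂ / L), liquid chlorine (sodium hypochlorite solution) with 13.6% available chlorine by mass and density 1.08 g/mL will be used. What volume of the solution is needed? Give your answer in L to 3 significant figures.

(a) 180 kg; (b) 84.1 L

(a) Alkalinity to neutralize: (256 − 150) = 106 mg/L as CaCO₃ × 708,000 L = 75,050 g as CaCO₃.
(a) Equivalents of H⁺ required: 75,050 ÷ 50 g/eq = 1501 eq = 1501 mol NaHSO₄.
(a) Mass of NaHSO₄: 1501 × 120.1 = 180,300 g.

(b) Volume: 1740 m³ = 1,740,000 L.
(b) Chlorine deficit: 9.1 − 2.0 = 7.1 ppm = 7.1 mg/L as Cl₂.
(b) Cl₂ equivalent needed: 7.1 mg/L × 1,740,000 L = 12,350,000 mg = 12,350 g.
(b) Product at 13.6% available chlorine: 12,350 / 0.136 = 90,840 g.
(b) Volume at density 1.08 g/mL: 90,840 g ÷ 1.08 g/mL = 84,110 mL.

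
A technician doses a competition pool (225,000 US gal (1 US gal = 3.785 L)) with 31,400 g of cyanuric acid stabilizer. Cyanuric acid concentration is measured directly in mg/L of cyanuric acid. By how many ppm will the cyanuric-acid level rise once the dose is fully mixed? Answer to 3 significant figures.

Volume: 225,000 US gal × 3.785 L/gal = 851,625 L.
Rise: 31,400 g / 851,625 L × 1000 = 36.87 mg/L.

36.9 ppm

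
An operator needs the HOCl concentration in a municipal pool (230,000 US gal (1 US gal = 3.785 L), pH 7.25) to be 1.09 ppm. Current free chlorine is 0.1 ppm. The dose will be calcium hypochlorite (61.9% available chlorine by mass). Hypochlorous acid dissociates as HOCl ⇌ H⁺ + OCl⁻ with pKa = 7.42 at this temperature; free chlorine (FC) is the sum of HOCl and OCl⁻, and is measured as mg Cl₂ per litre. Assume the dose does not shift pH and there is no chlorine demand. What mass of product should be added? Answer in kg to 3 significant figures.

Volume: 230,000 US gal × 3.785 L/gal = 870,550 L.
[OCl⁻]/[HOCl] = 10^(pH − pKa) = 10^(7.25 − 7.42) = 0.6761; fraction as HOCl = 1/(1 + 0.6761) = 0.5966.
Free chlorine required for 1.09 ppm HOCl: 1.09 / 0.5966 = 1.827 ppm.
FC to add: 1.827 − 0.1 = 1.727 mg/L as Cl₂.
Cl₂ equivalent: 1.727 mg/L × 870,550 L = 1503 g.
Product at 61.9% available Cl: 1503 / 0.619 = 2429 g.

2.43 kg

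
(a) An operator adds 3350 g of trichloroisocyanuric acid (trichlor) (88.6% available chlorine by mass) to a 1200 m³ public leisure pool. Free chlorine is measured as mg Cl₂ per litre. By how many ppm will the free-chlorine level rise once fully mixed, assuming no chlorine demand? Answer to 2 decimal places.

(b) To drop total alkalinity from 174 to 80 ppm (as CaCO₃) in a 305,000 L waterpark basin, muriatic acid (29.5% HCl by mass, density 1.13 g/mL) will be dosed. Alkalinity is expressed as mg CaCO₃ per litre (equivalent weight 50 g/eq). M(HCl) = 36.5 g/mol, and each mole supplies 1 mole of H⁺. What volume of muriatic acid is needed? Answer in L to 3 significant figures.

(a) Volume: 1200 m³ = 1,200,000 L.
(a) Available chlorine delivered: 3350 g × 0.886 = 2968 g as Cl₂.
(a) Concentration rise: 2968 g / 1,200,000 L = 2.473 mg/L = 2.47 ppm.

(b) Alkalinity to neutralize: (174 − 80) = 94 mg/L as CaCO₃ × 305,000 L = 28,670 g as CaCO₃.
(b) Equivalents of H⁺ required: 28,670 ÷ 50 g/eq = 573.4 eq = 573.4 mol HCl.
(b) Mass of HCl: 573.4 × 36.5 = 20,930 g.
(b) Mass of 29.5% solution: 20,930 / 0.295 = 70,950 g.
(b) Volume: 70,950 g ÷ 1.13 g/mL = 62,780 mL.

(a) 2.47 ppm; (b) 62.8 L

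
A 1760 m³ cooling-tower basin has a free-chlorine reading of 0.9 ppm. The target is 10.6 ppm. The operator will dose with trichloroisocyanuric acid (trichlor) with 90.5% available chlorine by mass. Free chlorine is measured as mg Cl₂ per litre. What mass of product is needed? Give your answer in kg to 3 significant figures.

18.9 kg

Volume: 1760 m³ = 1,760,000 L.
Chlorine deficit: 10.6 − 0.9 = 9.7 ppm = 9.7 mg/L as Cl₂.
Cl₂ equivalent needed: 9.7 mg/L × 1,760,000 L = 17,070,000 mg = 17,070 g.
Product at 90.5% available chlorine: 17,070 / 0.905 = 18,860 g.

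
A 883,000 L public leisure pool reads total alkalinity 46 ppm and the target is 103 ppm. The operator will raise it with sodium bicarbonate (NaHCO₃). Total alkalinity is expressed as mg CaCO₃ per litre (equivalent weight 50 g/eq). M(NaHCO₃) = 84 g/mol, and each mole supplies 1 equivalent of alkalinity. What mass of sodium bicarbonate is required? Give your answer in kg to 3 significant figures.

84.6 kg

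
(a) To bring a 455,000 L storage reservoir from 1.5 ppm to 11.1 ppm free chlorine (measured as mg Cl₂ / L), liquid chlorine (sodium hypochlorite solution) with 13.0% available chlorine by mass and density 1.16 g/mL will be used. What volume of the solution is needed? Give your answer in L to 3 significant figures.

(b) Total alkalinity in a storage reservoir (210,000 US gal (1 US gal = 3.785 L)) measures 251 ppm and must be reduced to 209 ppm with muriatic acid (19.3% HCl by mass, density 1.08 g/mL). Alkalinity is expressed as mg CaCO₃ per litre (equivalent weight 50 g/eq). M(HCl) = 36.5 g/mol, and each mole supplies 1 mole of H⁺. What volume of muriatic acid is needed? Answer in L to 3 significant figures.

(a) 29.0 L; (b) 117 L

(a) Chlorine deficit: 11.1 − 1.5 = 9.6 ppm = 9.6 mg/L as Cl₂.
(a) Cl₂ equivalent needed: 9.6 mg/L × 455,000 L = 4,368,000 mg = 4368 g.
(a) Product at 13.0% available chlorine: 4368 / 0.13 = 33,600 g.
(a) Volume at density 1.16 g/mL: 33,600 g ÷ 1.16 g/mL = 28,970 mL.

(b) Volume: 210,000 US gal × 3.785 L/gal = 794,850 L.
(b) Alkalinity to neutralize: (251 − 209) = 42 mg/L as CaCO₃ × 794,850 L = 33,380 g as CaCO₃.
(b) Equivalents of H⁺ required: 33,380 ÷ 50 g/eq = 667.7 eq = 667.7 mol HCl.
(b) Mass of HCl: 667.7 × 36.5 = 24,370 g.
(b) Mass of 19.3% solution: 24,370 / 0.193 = 126,300 g.
(b) Volume: 126,300 g ÷ 1.08 g/mL = 116,900 mL.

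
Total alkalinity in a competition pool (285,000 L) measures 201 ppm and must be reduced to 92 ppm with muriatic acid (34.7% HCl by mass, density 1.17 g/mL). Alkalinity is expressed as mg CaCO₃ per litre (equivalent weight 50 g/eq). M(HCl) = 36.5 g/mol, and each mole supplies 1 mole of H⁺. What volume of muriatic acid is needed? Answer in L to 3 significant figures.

55.9 L

Alkalinity to neutralize: (201 − 92) = 109 mg/L as CaCO₃ × 285,000 L = 31,060 g as CaCO₃.
Equivalents of H⁺ required: 31,060 ÷ 50 g/eq = 621.3 eq = 621.3 mol HCl.
Mass of HCl: 621.3 × 36.5 = 22,680 g.
Mass of 34.7% solution: 22,680 / 0.347 = 65,350 g.
Volume: 65,350 g ÷ 1.17 g/mL = 55,860 mL.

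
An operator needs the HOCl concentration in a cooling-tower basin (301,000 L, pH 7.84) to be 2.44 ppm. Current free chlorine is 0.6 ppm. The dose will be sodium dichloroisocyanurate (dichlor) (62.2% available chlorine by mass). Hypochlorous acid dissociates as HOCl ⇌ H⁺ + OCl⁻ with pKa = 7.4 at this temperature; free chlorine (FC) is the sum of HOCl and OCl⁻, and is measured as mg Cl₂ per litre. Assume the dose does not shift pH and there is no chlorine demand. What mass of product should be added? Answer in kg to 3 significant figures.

[OCl⁻]/[HOCl] = 10^(pH − pKa) = 10^(7.84 − 7.4) = 2.754; fraction as HOCl = 1/(1 + 2.754) = 0.2664.
Free chlorine required for 2.44 ppm HOCl: 2.44 / 0.2664 = 9.16 ppm.
FC to add: 9.16 − 0.6 = 8.56 mg/L as Cl₂.
Cl₂ equivalent: 8.56 mg/L × 301,000 L = 2577 g.
Product at 62.2% available Cl: 2577 / 0.622 = 4143 g.

4.14 kg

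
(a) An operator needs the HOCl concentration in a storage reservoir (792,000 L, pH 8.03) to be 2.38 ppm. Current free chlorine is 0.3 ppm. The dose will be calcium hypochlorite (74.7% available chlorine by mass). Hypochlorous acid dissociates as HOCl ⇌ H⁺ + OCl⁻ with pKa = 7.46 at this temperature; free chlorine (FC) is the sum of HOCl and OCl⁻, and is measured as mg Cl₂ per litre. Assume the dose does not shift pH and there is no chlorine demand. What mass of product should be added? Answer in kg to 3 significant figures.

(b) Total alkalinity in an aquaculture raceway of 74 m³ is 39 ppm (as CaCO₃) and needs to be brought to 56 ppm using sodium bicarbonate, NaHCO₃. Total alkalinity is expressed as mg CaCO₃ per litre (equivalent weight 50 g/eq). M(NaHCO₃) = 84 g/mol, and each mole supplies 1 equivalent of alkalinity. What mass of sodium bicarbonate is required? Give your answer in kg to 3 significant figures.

(a) [OCl⁻]/[HOCl] = 10^(pH − pKa) = 10^(8.03 − 7.46) = 3.715; fraction as HOCl = 1/(1 + 3.715) = 0.2121.
(a) Free chlorine required for 2.38 ppm HOCl: 2.38 / 0.2121 = 11.22 ppm.
(a) FC to add: 11.22 − 0.3 = 10.92 mg/L as Cl₂.
(a) Cl₂ equivalent: 10.92 mg/L × 792,000 L = 8651 g.
(a) Product at 74.7% available Cl: 8651 / 0.747 = 11,580 g.

(b) Volume: 74 m³ = 74,000 L.
(b) Alkalinity to add: (56 − 39) = 17 mg/L as CaCO₃ × 74,000 L = 1258 g as CaCO₃.
(b) Equivalents: 1258 g ÷ 50 g/eq = 25.16 eq.
(b) NaHCO₃ supplies 1 eq per mole → 25.16 mol.
(b) Mass: 25.16 mol × 84 g/mol = 2113 g.

(a) 11.6 kg; (b) 2.11 kg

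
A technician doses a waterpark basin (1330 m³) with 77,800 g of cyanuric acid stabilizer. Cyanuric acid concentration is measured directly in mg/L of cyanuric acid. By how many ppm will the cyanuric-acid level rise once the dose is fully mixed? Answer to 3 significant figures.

Volume: 1330 m³ = 1,330,000 L.
Rise: 77,800 g / 1,330,000 L × 1000 = 58.5 mg/L.

58.5 ppm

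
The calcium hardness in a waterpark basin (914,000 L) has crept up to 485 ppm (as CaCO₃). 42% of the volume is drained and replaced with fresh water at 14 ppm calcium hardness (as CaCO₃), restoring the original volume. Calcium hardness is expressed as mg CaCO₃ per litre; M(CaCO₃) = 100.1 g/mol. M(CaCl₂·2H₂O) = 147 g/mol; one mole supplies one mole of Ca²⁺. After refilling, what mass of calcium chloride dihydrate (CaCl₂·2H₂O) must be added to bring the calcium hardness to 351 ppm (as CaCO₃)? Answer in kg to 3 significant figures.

85.7 kg

After draining 42% and refilling: 485 × 0.58 + 14 × 0.42 = 287.18 ppm.
Deficit to target: 351 − 287.18 = 63.82 mg/L.
As CaCO₃: 63.82 mg/L × 914,000 L = 58,330 g; ÷ 100.1 = 582.7 mol Ca²⁺.
Mass: 582.7 × 147 = 85,660 g.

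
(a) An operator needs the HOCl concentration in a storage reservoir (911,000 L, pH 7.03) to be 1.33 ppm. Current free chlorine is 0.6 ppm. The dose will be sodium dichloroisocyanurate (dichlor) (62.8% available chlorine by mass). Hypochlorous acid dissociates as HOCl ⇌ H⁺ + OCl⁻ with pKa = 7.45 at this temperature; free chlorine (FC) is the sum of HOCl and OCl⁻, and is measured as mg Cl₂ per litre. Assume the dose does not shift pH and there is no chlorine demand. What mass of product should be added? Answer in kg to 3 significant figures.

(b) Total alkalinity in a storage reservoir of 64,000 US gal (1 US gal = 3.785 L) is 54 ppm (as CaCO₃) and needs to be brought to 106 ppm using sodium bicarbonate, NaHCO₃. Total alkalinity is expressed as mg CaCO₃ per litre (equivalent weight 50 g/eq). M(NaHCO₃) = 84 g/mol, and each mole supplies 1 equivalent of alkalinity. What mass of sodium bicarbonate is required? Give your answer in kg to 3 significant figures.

(a) [OCl⁻]/[HOCl] = 10^(pH − pKa) = 10^(7.03 − 7.45) = 0.3802; fraction as HOCl = 1/(1 + 0.3802) = 0.7245.
(a) Free chlorine required for 1.33 ppm HOCl: 1.33 / 0.7245 = 1.836 ppm.
(a) FC to add: 1.836 − 0.6 = 1.236 mg/L as Cl₂.
(a) Cl₂ equivalent: 1.236 mg/L × 911,000 L = 1126 g.
(a) Product at 62.8% available Cl: 1126 / 0.628 = 1792 g.

(b) Volume: 64,000 US gal × 3.785 L/gal = 242,240 L.
(b) Alkalinity to add: (106 − 54) = 52 mg/L as CaCO₃ × 242,240 L = 12,600 g as CaCO₃.
(b) Equivalents: 12,600 g ÷ 50 g/eq = 251.9 eq.
(b) NaHCO₃ supplies 1 eq per mole → 251.9 mol.
(b) Mass: 251.9 mol × 84 g/mol = 21,160 g.

(a) 1.79 kg; (b) 21.2 kg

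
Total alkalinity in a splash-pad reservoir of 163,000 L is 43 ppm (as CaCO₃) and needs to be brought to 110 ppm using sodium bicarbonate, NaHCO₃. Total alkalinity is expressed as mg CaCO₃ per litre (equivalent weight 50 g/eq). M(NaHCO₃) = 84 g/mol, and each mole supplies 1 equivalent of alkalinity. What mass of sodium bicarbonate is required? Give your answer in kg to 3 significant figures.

Alkalinity to add: (110 − 43) = 67 mg/L as CaCO₃ × 163,000 L = 10,920 g as CaCO₃.
Equivalents: 10,920 g ÷ 50 g/eq = 218.4 eq.
NaHCO₃ supplies 1 eq per mole → 218.4 mol.
Mass: 218.4 mol × 84 g/mol = 18,350 g.

18.3 kg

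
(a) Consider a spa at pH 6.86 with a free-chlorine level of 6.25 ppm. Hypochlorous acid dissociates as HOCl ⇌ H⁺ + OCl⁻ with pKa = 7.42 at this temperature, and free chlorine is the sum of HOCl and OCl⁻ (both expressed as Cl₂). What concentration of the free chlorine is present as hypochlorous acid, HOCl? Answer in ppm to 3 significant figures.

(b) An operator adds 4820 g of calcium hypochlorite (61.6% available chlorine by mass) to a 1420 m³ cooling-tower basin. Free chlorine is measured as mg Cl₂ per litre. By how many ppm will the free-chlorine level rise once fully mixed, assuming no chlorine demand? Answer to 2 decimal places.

(a) [OCl⁻]/[HOCl] = 10^(pH − pKa) = 10^(6.86 − 7.42) = 10^-0.56 = 0.2754.
(a) Fraction as HOCl = 1 / (1 + 0.2754) = 0.7841.
(a) HOCl = 0.7841 × 6.25 ppm = 4.9 ppm.

(b) Volume: 1420 m³ = 1,420,000 L.
(b) Available chlorine delivered: 4820 g × 0.616 = 2969 g as Cl₂.
(b) Concentration rise: 2969 g / 1,420,000 L = 2.091 mg/L = 2.09 ppm.

(a) 4.90 ppm; (b) 2.09 ppm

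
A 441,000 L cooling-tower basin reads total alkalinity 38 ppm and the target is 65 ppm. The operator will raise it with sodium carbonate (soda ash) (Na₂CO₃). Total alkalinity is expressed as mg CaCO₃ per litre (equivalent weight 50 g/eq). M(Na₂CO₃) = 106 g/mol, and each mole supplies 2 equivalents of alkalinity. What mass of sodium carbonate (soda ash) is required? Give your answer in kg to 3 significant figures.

12.6 kg

Alkalinity to add: (65 − 38) = 27 mg/L as CaCO₃ × 441,000 L = 11,910 g as CaCO₃.
Equivalents: 11,910 g ÷ 50 g/eq = 238.1 eq.
Each mole of Na₂CO₃ supplies 2 eq, so 238.1 / 2 = 119.1 mol.
Mass: 119.1 mol × 106 g/mol = 12,620 g.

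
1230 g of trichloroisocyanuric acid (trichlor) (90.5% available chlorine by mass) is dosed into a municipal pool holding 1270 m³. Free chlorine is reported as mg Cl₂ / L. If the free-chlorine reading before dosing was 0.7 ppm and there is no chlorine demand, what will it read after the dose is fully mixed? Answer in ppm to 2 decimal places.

1.58 ppm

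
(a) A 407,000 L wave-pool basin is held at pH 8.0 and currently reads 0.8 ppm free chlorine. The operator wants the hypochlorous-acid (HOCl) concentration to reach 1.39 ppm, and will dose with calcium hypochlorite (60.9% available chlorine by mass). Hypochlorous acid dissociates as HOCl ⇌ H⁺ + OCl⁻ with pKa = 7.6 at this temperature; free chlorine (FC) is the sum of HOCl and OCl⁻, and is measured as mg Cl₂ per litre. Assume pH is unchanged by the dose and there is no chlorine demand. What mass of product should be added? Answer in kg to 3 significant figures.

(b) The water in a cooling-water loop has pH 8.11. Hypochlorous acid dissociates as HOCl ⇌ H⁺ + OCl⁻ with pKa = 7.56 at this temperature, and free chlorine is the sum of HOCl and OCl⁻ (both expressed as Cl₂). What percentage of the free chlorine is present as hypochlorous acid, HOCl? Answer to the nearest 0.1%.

(a) 2.73 kg; (b) 22.0%

(a) [OCl⁻]/[HOCl] = 10^(pH − pKa) = 10^(8.0 − 7.6) = 2.512; fraction as HOCl = 1/(1 + 2.512) = 0.2847.
(a) Free chlorine required for 1.39 ppm HOCl: 1.39 / 0.2847 = 4.882 ppm.
(a) FC to add: 4.882 − 0.8 = 4.082 mg/L as Cl₂.
(a) Cl₂ equivalent: 4.082 mg/L × 407,000 L = 1661 g.
(a) Product at 60.9% available Cl: 1661 / 0.609 = 2728 g.

(b) [OCl⁻]/[HOCl] = 10^(pH − pKa) = 10^(8.11 − 7.56) = 10^0.55 = 3.548.
(b) Fraction as HOCl = 1 / (1 + 3.548) = 0.2199.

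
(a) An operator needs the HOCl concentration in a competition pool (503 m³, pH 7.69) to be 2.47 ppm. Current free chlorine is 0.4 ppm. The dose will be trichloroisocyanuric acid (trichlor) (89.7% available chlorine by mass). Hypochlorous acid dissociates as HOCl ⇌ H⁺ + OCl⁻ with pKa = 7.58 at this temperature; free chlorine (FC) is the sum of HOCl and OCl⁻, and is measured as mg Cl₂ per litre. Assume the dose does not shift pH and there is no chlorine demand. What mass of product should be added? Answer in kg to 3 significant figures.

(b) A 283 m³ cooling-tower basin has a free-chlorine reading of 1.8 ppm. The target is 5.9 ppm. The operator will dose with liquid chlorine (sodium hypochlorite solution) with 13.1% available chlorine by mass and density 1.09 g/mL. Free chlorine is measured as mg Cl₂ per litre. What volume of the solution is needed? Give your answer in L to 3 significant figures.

(a) 2.95 kg; (b) 8.13 L

(a) Volume: 503 m³ = 503,000 L.
(a) [OCl⁻]/[HOCl] = 10^(pH − pKa) = 10^(7.69 − 7.58) = 1.288; fraction as HOCl = 1/(1 + 1.288) = 0.437.
(a) Free chlorine required for 2.47 ppm HOCl: 2.47 / 0.437 = 5.652 ppm.
(a) FC to add: 5.652 − 0.4 = 5.252 mg/L as Cl₂.
(a) Cl₂ equivalent: 5.252 mg/L × 503,000 L = 2642 g.
(a) Product at 89.7% available Cl: 2642 / 0.897 = 2945 g.

(b) Volume: 283 m³ = 283,000 L.
(b) Chlorine deficit: 5.9 − 1.8 = 4.1 ppm = 4.1 mg/L as Cl₂.
(b) Cl₂ equivalent needed: 4.1 mg/L × 283,000 L = 1,160,000 mg = 1160 g.
(b) Product at 13.1% available chlorine: 1160 / 0.131 = 8857 g.
(b) Volume at density 1.09 g/mL: 8857 g ÷ 1.09 g/mL = 8126 mL.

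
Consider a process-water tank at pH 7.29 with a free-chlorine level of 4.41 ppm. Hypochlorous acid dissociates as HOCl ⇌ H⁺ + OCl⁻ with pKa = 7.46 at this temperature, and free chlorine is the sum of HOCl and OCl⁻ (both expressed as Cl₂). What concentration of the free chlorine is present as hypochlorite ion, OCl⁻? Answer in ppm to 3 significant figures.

1.78 ppm

[OCl⁻]/[HOCl] = 10^(pH − pKa) = 10^(7.29 − 7.46) = 10^-0.17 = 0.6761.
Fraction as HOCl = 1 / (1 + 0.6761) = 0.5966.
OCl⁻ = (1 − 0.5966) × 4.41 ppm = 1.779 ppm.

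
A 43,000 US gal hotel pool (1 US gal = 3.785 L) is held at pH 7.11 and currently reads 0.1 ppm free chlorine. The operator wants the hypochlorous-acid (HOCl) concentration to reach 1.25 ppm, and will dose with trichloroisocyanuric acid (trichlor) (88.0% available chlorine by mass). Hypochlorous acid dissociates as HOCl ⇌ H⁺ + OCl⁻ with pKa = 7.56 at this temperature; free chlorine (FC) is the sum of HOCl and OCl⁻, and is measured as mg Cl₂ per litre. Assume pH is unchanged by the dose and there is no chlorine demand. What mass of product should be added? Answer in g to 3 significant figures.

Volume: 43,000 US gal × 3.785 L/gal = 162,755 L.
[OCl⁻]/[HOCl] = 10^(pH − pKa) = 10^(7.11 − 7.56) = 0.3548; fraction as HOCl = 1/(1 + 0.3548) = 0.7381.
Free chlorine required for 1.25 ppm HOCl: 1.25 / 0.7381 = 1.694 ppm.
FC to add: 1.694 − 0.1 = 1.594 mg/L as Cl₂.
Cl₂ equivalent: 1.594 mg/L × 162,755 L = 259.4 g.
Product at 88.0% available Cl: 259.4 / 0.88 = 294.7 g.

295 g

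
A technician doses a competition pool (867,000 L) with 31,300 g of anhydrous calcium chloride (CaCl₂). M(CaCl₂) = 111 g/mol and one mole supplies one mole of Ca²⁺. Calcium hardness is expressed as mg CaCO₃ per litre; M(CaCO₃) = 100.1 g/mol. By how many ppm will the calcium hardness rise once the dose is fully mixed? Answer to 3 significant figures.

32.6 ppm

Moles of Ca²⁺: 31,300 g ÷ 111 g/mol = 282 mol.
As CaCO₃: 282 mol × 100.1 g/mol = 28,230 g.
Rise: 28,230 g / 867,000 L × 1000 = 32.56 mg/L.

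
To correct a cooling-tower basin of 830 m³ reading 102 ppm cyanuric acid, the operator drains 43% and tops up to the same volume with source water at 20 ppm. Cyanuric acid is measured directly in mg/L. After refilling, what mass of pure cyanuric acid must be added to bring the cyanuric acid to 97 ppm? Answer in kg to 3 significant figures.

25.1 kg

Volume: 830 m³ = 830,000 L.
After draining 43% and refilling: 102 × 0.57 + 20 × 0.43 = 66.74 ppm.
Deficit to target: 97 − 66.74 = 30.26 mg/L.
Mass: 30.26 mg/L × 830,000 L = 25,120 g cyanuric acid.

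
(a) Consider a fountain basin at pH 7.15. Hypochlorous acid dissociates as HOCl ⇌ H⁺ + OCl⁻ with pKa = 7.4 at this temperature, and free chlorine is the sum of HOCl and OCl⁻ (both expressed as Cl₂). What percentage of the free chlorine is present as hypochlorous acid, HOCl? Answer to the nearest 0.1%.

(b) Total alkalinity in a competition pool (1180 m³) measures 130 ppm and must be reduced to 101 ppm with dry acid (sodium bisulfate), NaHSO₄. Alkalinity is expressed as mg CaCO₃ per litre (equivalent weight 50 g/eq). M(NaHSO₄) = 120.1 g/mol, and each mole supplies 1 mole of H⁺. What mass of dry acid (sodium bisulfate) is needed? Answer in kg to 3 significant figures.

(a) 64.0%; (b) 82.2 kg

(a) [OCl⁻]/[HOCl] = 10^(pH − pKa) = 10^(7.15 − 7.4) = 10^-0.25 = 0.5623.
(a) Fraction as HOCl = 1 / (1 + 0.5623) = 0.6401.

(b) Volume: 1180 m³ = 1,180,000 L.
(b) Alkalinity to neutralize: (130 − 101) = 29 mg/L as CaCO₃ × 1,180,000 L = 34,220 g as CaCO₃.
(b) Equivalents of H⁺ required: 34,220 ÷ 50 g/eq = 684.4 eq = 684.4 mol NaHSO₄.
(b) Mass of NaHSO₄: 684.4 × 120.1 = 82,200 g.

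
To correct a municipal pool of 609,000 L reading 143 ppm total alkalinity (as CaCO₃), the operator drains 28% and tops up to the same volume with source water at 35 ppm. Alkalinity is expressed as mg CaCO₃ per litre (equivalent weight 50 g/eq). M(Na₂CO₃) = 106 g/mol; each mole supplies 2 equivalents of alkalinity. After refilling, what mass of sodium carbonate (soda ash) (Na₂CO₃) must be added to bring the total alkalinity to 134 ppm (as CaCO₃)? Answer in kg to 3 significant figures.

After draining 28% and refilling: 143 × 0.72 + 35 × 0.28 = 112.76 ppm.
Deficit to target: 134 − 112.76 = 21.24 mg/L.
As CaCO₃: 21.24 mg/L × 609,000 L = 12,940 g; ÷ 50 g/eq ÷ 2 = 129.4 mol Na₂CO₃.
Mass: 129.4 × 106 = 13,710 g.

13.7 kg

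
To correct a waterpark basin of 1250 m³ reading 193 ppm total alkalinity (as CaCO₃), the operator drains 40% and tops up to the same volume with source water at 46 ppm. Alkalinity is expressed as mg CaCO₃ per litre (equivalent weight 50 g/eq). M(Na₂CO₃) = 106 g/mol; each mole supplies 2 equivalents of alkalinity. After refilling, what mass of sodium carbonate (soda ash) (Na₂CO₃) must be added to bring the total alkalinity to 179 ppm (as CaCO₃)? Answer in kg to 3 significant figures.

Volume: 1250 m³ = 1,250,000 L.
After draining 40% and refilling: 193 × 0.60 + 46 × 0.40 = 134.2 ppm.
Deficit to target: 179 − 134.2 = 44.8 mg/L.
As CaCO₃: 44.8 mg/L × 1,250,000 L = 56,000 g; ÷ 50 g/eq ÷ 2 = 560 mol Na₂CO₃.
Mass: 560 × 106 = 59,360 g.

59.4 kg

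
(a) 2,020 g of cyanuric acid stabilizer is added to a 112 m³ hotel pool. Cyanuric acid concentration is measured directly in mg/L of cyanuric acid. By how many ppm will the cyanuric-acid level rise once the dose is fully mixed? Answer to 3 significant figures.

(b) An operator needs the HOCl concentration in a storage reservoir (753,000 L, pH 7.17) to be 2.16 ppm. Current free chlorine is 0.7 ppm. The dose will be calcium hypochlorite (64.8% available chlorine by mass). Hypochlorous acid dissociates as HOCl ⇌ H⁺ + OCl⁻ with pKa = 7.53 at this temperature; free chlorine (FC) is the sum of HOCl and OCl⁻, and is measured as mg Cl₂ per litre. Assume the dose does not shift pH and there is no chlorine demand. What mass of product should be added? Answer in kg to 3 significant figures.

(a) 18.0 ppm; (b) 2.79 kg

(a) Volume: 112 m³ = 112,000 L.
(a) Rise: 2,020 g / 112,000 L × 1000 = 18.04 mg/L.

(b) [OCl⁻]/[HOCl] = 10^(pH − pKa) = 10^(7.17 − 7.53) = 0.4365; fraction as HOCl = 1/(1 + 0.4365) = 0.6961.
(b) Free chlorine required for 2.16 ppm HOCl: 2.16 / 0.6961 = 3.103 ppm.
(b) FC to add: 3.103 − 0.7 = 2.403 mg/L as Cl₂.
(b) Cl₂ equivalent: 2.403 mg/L × 753,000 L = 1809 g.
(b) Product at 64.8% available Cl: 1809 / 0.648 = 2792 g.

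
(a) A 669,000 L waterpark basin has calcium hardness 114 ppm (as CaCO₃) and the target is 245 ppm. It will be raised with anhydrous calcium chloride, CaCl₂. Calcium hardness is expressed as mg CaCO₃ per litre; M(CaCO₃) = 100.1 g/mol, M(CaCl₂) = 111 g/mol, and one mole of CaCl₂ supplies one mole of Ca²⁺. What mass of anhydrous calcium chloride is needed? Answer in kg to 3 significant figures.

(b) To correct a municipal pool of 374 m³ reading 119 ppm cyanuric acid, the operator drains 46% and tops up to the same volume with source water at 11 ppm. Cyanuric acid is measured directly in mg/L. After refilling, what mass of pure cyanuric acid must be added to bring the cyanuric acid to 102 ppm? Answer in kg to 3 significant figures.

(a) 97.2 kg; (b) 12.2 kg

(a) Hardness to add: (245 − 114) = 131 mg/L as CaCO₃ × 669,000 L = 87,640 g as CaCO₃.
(a) Moles of Ca²⁺ (1 mol Ca²⁺ ≡ 1 mol CaCO₃): 87,640 / 100.1 g/mol = 875.5 mol.
(a) Mass of CaCl₂: 875.5 × 111 = 97,180 g.

(b) Volume: 374 m³ = 374,000 L.
(b) After draining 46% and refilling: 119 × 0.54 + 11 × 0.46 = 69.32 ppm.
(b) Deficit to target: 102 − 69.32 = 32.68 mg/L.
(b) Mass: 32.68 mg/L × 374,000 L = 12,220 g cyanuric acid.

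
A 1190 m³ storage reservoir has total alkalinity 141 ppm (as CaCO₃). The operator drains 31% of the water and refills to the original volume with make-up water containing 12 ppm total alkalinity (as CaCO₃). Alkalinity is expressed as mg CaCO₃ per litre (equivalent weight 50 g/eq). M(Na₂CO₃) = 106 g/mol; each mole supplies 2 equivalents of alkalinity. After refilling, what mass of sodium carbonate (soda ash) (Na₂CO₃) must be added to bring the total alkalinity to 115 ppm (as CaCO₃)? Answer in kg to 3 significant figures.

Volume: 1190 m³ = 1,190,000 L.
After draining 31% and refilling: 141 × 0.69 + 12 × 0.31 = 101.01 ppm.
Deficit to target: 115 − 101.01 = 13.99 mg/L.
As CaCO₃: 13.99 mg/L × 1,190,000 L = 16,650 g; ÷ 50 g/eq ÷ 2 = 166.5 mol Na₂CO₃.
Mass: 166.5 × 106 = 17,650 g.

17.6 kg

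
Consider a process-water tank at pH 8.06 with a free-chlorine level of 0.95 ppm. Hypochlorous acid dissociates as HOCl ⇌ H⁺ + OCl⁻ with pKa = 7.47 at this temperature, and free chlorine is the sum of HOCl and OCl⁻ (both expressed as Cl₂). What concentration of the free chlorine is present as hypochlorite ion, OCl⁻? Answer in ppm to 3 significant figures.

0.756 ppm

[OCl⁻]/[HOCl] = 10^(pH − pKa) = 10^(8.06 − 7.47) = 10^0.59 = 3.89.
Fraction as HOCl = 1 / (1 + 3.89) = 0.2045.
OCl⁻ = (1 − 0.2045) × 0.95 ppm = 0.7557 ppm.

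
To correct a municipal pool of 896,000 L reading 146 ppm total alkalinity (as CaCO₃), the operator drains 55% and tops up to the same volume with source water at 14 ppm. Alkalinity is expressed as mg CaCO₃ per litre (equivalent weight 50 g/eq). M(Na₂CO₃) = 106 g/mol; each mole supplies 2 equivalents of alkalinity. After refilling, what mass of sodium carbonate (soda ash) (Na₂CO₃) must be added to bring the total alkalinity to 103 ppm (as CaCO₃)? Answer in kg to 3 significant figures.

After draining 55% and refilling: 146 × 0.45 + 14 × 0.55 = 73.4 ppm.
Deficit to target: 103 − 73.4 = 29.6 mg/L.
As CaCO₃: 29.6 mg/L × 896,000 L = 26,520 g; ÷ 50 g/eq ÷ 2 = 265.2 mol Na₂CO₃.
Mass: 265.2 × 106 = 28,110 g.

28.1 kg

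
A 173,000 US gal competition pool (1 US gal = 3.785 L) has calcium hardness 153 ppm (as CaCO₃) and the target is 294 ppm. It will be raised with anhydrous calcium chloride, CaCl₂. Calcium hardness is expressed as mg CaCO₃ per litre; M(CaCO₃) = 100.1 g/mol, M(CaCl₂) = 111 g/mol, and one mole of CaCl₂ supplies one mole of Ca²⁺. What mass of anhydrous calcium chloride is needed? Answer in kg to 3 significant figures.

102 kg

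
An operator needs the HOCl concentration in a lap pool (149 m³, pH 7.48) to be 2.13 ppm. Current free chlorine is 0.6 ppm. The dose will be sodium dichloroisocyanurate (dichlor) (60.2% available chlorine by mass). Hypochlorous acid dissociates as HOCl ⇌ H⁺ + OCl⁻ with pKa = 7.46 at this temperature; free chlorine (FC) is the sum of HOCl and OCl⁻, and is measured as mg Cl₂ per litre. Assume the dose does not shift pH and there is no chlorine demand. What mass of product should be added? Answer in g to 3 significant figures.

Volume: 149 m³ = 149,000 L.
[OCl⁻]/[HOCl] = 10^(pH − pKa) = 10^(7.48 − 7.46) = 1.047; fraction as HOCl = 1/(1 + 1.047) = 0.4885.
Free chlorine required for 2.13 ppm HOCl: 2.13 / 0.4885 = 4.36 ppm.
FC to add: 4.36 − 0.6 = 3.76 mg/L as Cl₂.
Cl₂ equivalent: 3.76 mg/L × 149,000 L = 560.3 g.
Product at 60.2% available Cl: 560.3 / 0.602 = 930.7 g.

931 g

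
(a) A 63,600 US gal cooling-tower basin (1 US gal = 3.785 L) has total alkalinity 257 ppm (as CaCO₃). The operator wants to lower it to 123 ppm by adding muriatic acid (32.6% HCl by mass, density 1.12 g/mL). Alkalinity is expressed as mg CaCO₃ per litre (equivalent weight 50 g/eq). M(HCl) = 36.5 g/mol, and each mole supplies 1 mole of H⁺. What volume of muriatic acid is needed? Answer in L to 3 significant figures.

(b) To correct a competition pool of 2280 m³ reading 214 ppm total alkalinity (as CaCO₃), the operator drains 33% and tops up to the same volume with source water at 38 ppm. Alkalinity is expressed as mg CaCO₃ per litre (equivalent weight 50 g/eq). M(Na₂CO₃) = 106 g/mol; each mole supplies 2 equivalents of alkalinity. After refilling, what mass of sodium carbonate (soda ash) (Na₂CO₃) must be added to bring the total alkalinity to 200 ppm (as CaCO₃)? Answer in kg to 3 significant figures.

(a) Volume: 63,600 US gal × 3.785 L/gal = 240,726 L.
(a) Alkalinity to neutralize: (257 − 123) = 134 mg/L as CaCO₃ × 240,726 L = 32,260 g as CaCO₃.
(a) Equivalents of H⁺ required: 32,260 ÷ 50 g/eq = 645.1 eq = 645.1 mol HCl.
(a) Mass of HCl: 645.1 × 36.5 = 23,550 g.
(a) Mass of 32.6% solution: 23,550 / 0.326 = 72,230 g.
(a) Volume: 72,230 g ÷ 1.12 g/mL = 64,490 mL.

(b) Volume: 2280 m³ = 2,280,000 L.
(b) After draining 33% and refilling: 214 × 0.67 + 38 × 0.33 = 155.92 ppm.
(b) Deficit to target: 200 − 155.92 = 44.08 mg/L.
(b) As CaCO₃: 44.08 mg/L × 2,280,000 L = 100,500 g; ÷ 50 g/eq ÷ 2 = 1005 mol Na₂CO₃.
(b) Mass: 1005 × 106 = 106,500 g.

(a) 64.5 L; (b) 107 kg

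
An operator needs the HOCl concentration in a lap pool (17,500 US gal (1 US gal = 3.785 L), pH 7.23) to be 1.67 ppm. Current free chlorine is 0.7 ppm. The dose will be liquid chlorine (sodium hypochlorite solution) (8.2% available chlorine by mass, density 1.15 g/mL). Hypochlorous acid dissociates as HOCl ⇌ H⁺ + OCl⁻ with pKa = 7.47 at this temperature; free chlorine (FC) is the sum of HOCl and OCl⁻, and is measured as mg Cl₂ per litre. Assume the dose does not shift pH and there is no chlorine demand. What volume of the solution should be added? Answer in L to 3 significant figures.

1.36 L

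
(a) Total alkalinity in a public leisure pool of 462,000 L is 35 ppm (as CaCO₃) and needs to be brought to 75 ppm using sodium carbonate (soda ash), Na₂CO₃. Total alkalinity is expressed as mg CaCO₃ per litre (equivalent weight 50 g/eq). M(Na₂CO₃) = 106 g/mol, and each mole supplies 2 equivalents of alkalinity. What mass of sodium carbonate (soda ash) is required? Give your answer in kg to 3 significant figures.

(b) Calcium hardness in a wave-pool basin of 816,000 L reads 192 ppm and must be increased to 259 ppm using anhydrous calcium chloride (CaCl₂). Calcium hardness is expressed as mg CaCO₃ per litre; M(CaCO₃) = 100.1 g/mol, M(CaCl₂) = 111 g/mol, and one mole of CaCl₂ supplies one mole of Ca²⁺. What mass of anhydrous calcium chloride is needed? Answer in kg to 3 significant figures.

(a) 19.6 kg; (b) 60.6 kg

(a) Alkalinity to add: (75 − 35) = 40 mg/L as CaCO₃ × 462,000 L = 18,480 g as CaCO₃.
(a) Equivalents: 18,480 g ÷ 50 g/eq = 369.6 eq.
(a) Each mole of Na₂CO₃ supplies 2 eq, so 369.6 / 2 = 184.8 mol.
(a) Mass: 184.8 mol × 106 g/mol = 19,590 g.

(b) Hardness to add: (259 − 192) = 67 mg/L as CaCO₃ × 816,000 L = 54,670 g as CaCO₃.
(b) Moles of Ca²⁺ (1 mol Ca²⁺ ≡ 1 mol CaCO₃): 54,670 / 100.1 g/mol = 546.2 mol.
(b) Mass of CaCl₂: 546.2 × 111 = 60,630 g.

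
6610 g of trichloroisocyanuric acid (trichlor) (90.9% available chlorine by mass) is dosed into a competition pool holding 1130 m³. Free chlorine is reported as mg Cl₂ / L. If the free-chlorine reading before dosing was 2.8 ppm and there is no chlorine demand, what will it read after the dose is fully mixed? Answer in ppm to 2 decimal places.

Volume: 1130 m³ = 1,130,000 L.
Available chlorine delivered: 6610 g × 0.909 = 6008 g as Cl₂.
Concentration rise: 6008 g / 1,130,000 L = 5.317 mg/L = 5.32 ppm.
Final FC: 2.8 + 5.32 = 8.12 ppm.

8.12 ppm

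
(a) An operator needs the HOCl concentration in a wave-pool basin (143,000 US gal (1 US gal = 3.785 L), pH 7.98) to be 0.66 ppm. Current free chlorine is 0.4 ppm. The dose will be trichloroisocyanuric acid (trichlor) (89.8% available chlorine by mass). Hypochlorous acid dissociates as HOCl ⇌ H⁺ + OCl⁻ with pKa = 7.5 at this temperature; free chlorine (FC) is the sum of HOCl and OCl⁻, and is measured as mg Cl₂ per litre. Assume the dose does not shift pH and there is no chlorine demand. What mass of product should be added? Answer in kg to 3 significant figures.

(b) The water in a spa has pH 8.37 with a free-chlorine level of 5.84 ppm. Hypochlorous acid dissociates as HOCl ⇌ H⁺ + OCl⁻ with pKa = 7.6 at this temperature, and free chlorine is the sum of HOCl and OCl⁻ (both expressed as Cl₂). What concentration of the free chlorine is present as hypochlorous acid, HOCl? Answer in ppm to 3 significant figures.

(a) 1.36 kg; (b) 0.848 ppm

(a) Volume: 143,000 US gal × 3.785 L/gal = 541,255 L.
(a) [OCl⁻]/[HOCl] = 10^(pH − pKa) = 10^(7.98 − 7.5) = 3.02; fraction as HOCl = 1/(1 + 3.02) = 0.2488.
(a) Free chlorine required for 0.66 ppm HOCl: 0.66 / 0.2488 = 2.653 ppm.
(a) FC to add: 2.653 − 0.4 = 2.253 mg/L as Cl₂.
(a) Cl₂ equivalent: 2.253 mg/L × 541,255 L = 1220 g.
(a) Product at 89.8% available Cl: 1220 / 0.898 = 1358 g.

(b) [OCl⁻]/[HOCl] = 10^(pH − pKa) = 10^(8.37 − 7.6) = 10^0.77 = 5.888.
(b) Fraction as HOCl = 1 / (1 + 5.888) = 0.1452.
(b) HOCl = 0.1452 × 5.84 ppm = 0.8478 ppm.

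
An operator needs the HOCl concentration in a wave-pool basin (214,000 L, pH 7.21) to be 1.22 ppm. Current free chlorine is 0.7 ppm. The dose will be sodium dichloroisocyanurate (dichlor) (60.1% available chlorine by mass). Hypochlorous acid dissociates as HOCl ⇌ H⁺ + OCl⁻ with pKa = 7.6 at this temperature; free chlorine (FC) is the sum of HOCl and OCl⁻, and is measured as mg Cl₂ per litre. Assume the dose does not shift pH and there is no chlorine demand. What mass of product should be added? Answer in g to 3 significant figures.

362 g

[OCl⁻]/[HOCl] = 10^(pH − pKa) = 10^(7.21 − 7.6) = 0.4074; fraction as HOCl = 1/(1 + 0.4074) = 0.7105.
Free chlorine required for 1.22 ppm HOCl: 1.22 / 0.7105 = 1.717 ppm.
FC to add: 1.717 − 0.7 = 1.017 mg/L as Cl₂.
Cl₂ equivalent: 1.017 mg/L × 214,000 L = 217.6 g.
Product at 60.1% available Cl: 217.6 / 0.601 = 362.1 g.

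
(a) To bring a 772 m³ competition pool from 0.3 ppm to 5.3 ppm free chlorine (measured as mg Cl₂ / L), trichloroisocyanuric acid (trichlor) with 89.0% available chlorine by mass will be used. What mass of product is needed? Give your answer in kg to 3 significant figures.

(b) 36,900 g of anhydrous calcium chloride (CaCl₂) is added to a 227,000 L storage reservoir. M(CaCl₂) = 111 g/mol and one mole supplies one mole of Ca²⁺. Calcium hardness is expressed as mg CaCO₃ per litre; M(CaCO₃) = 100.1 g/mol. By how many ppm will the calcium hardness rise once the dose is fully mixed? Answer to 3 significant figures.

(a) Volume: 772 m³ = 772,000 L.
(a) Chlorine deficit: 5.3 − 0.3 = 5 ppm = 5 mg/L as Cl₂.
(a) Cl₂ equivalent needed: 5 mg/L × 772,000 L = 3,860,000 mg = 3860 g.
(a) Product at 89.0% available chlorine: 3860 / 0.89 = 4337 g.

(b) Moles of Ca²⁺: 36,900 g ÷ 111 g/mol = 332.4 mol.
(b) As CaCO₃: 332.4 mol × 100.1 g/mol = 33,280 g.
(b) Rise: 33,280 g / 227,000 L × 1000 = 146.6 mg/L.

(a) 4.34 kg; (b) 147 ppm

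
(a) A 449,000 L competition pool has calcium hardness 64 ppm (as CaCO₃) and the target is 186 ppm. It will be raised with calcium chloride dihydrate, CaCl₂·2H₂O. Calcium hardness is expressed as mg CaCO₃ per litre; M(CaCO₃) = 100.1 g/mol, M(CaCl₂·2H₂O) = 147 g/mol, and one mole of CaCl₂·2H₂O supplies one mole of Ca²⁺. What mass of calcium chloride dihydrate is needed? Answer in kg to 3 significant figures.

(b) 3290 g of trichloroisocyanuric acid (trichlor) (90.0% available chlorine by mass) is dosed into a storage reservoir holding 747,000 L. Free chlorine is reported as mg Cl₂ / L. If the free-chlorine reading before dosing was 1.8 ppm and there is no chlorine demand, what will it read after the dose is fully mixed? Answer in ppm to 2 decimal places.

(a) Hardness to add: (186 − 64) = 122 mg/L as CaCO₃ × 449,000 L = 54,780 g as CaCO₃.
(a) Moles of Ca²⁺ (1 mol Ca²⁺ ≡ 1 mol CaCO₃): 54,780 / 100.1 g/mol = 547.2 mol.
(a) Mass of CaCl₂·2H₂O: 547.2 × 147 = 80,440 g.

(b) Available chlorine delivered: 3290 g × 0.9 = 2961 g as Cl₂.
(b) Concentration rise: 2961 g / 747,000 L = 3.964 mg/L = 3.96 ppm.
(b) Final FC: 1.8 + 3.96 = 5.76 ppm.

(a) 80.4 kg; (b) 5.76 ppm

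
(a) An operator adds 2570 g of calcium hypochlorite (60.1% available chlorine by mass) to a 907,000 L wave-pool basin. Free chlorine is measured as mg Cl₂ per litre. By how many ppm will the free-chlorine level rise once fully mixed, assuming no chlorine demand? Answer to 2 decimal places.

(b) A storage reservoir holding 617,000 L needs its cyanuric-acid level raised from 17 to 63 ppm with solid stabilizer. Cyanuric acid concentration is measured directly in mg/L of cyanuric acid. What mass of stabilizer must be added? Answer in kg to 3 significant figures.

(a) 1.70 ppm; (b) 28.4 kg

(a) Available chlorine delivered: 2570 g × 0.601 = 1545 g as Cl₂.
(a) Concentration rise: 1545 g / 907,000 L = 1.703 mg/L = 1.70 ppm.

(b) CYA to add: (63 − 17) = 46 mg/L × 617,000 L = 28,380 g cyanuric acid.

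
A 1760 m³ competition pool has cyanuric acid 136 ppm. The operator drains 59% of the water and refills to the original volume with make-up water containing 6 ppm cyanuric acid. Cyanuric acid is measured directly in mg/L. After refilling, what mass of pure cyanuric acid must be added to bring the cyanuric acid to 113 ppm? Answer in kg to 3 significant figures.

Volume: 1760 m³ = 1,760,000 L.
After draining 59% and refilling: 136 × 0.41 + 6 × 0.59 = 59.3 ppm.
Deficit to target: 113 − 59.3 = 53.7 mg/L.
Mass: 53.7 mg/L × 1,760,000 L = 94,510 g cyanuric acid.

94.5 kg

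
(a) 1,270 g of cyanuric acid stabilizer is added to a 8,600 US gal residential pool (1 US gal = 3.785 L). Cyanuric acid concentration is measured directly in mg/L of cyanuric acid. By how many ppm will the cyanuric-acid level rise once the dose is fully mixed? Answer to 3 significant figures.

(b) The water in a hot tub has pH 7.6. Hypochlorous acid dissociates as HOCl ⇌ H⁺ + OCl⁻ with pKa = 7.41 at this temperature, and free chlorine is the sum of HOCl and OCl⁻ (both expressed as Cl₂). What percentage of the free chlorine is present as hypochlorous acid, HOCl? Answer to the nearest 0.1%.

(a) 39.0 ppm; (b) 39.2%

(a) Volume: 8,600 US gal × 3.785 L/gal = 32,551 L.
(a) Rise: 1,270 g / 32,551 L × 1000 = 39.02 mg/L.

(b) [OCl⁻]/[HOCl] = 10^(pH − pKa) = 10^(7.6 − 7.41) = 10^0.19 = 1.549.
(b) Fraction as HOCl = 1 / (1 + 1.549) = 0.3923.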